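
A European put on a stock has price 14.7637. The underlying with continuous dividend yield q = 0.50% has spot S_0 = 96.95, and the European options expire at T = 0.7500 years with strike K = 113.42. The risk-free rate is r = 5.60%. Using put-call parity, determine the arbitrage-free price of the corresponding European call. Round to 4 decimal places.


Answer: Call price = 2.5958

Derivation:
Put-call parity: C - P = S_0 * exp(-qT) - K * exp(-rT).
S_0 * exp(-qT) = 96.9500 * 0.99625702 = 96.58711833
K * exp(-rT) = 113.4200 * 0.95886978 = 108.75501051
C = P + S*exp(-qT) - K*exp(-rT)
C = 14.7637 + 96.58711833 - 108.75501051 = 2.5958


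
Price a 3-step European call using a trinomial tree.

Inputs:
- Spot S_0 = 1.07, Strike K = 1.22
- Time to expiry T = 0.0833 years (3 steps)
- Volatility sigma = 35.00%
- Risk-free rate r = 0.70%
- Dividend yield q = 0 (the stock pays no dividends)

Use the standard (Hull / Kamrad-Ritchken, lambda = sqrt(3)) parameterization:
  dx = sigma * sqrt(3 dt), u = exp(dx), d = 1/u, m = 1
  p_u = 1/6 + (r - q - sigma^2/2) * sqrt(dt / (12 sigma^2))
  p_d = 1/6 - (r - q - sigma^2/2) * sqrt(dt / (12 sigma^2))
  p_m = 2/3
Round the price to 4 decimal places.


Answer: Price = V(0,0) = 0.0055

Derivation:
dt = T/N = 0.027767; dx = sigma*sqrt(3*dt) = 0.101016
u = exp(dx) = 1.106294; d = 1/u = 0.903918
p_u = 0.159211, p_m = 0.666667, p_d = 0.174123
Discount per step: exp(-r*dt) = 0.999806
Stock lattice S(k, j) with j the centered position index:
  k=0: S(0,+0) = 1.0700
  k=1: S(1,-1) = 0.9672; S(1,+0) = 1.0700; S(1,+1) = 1.1837
  k=2: S(2,-2) = 0.8743; S(2,-1) = 0.9672; S(2,+0) = 1.0700; S(2,+1) = 1.1837; S(2,+2) = 1.3096
  k=3: S(3,-3) = 0.7903; S(3,-2) = 0.8743; S(3,-1) = 0.9672; S(3,+0) = 1.0700; S(3,+1) = 1.1837; S(3,+2) = 1.3096; S(3,+3) = 1.4488
Terminal payoffs V(N, j) = max(S_T - K, 0):
  V(3,-3) = 0.000000; V(3,-2) = 0.000000; V(3,-1) = 0.000000; V(3,+0) = 0.000000; V(3,+1) = 0.000000; V(3,+2) = 0.089560; V(3,+3) = 0.228758
Backward induction: V(k, j) = exp(-r*dt) * [p_u * V(k+1, j+1) + p_m * V(k+1, j) + p_d * V(k+1, j-1)]
  V(2,-2) = exp(-r*dt) * [p_u*0.000000 + p_m*0.000000 + p_d*0.000000] = 0.000000
  V(2,-1) = exp(-r*dt) * [p_u*0.000000 + p_m*0.000000 + p_d*0.000000] = 0.000000
  V(2,+0) = exp(-r*dt) * [p_u*0.000000 + p_m*0.000000 + p_d*0.000000] = 0.000000
  V(2,+1) = exp(-r*dt) * [p_u*0.089560 + p_m*0.000000 + p_d*0.000000] = 0.014256
  V(2,+2) = exp(-r*dt) * [p_u*0.228758 + p_m*0.089560 + p_d*0.000000] = 0.096108
  V(1,-1) = exp(-r*dt) * [p_u*0.000000 + p_m*0.000000 + p_d*0.000000] = 0.000000
  V(1,+0) = exp(-r*dt) * [p_u*0.014256 + p_m*0.000000 + p_d*0.000000] = 0.002269
  V(1,+1) = exp(-r*dt) * [p_u*0.096108 + p_m*0.014256 + p_d*0.000000] = 0.024801
  V(0,+0) = exp(-r*dt) * [p_u*0.024801 + p_m*0.002269 + p_d*0.000000] = 0.005460


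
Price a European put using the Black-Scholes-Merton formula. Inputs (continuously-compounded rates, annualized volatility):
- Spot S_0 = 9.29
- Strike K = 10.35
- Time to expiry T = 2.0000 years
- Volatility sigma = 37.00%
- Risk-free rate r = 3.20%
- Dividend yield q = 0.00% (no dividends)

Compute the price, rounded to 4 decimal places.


Answer: Price = 2.1765

Derivation:
d1 = (ln(S/K) + (r - q + 0.5*sigma^2) * T) / (sigma * sqrt(T)) = 0.17744947
d2 = d1 - sigma * sqrt(T) = -0.34580955
exp(-rT) = 0.93800500; exp(-qT) = 1.00000000
P = K * exp(-rT) * N(-d2) - S_0 * exp(-qT) * N(-d1)
N(-d1) = 0.42957768; N(-d2) = 0.63525708
P = 10.3500 * 0.93800500 * 0.63525708 - 9.2900 * 1.00000000 * 0.42957768 = 2.1765


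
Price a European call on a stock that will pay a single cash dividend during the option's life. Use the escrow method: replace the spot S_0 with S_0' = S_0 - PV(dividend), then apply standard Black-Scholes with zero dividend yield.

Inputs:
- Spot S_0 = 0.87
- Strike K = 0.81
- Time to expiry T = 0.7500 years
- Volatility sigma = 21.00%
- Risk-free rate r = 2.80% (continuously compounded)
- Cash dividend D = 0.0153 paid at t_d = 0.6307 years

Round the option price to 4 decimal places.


PV(D) = D * exp(-r * t_d) = 0.0153 * 0.98249542 = 0.01503218
S_0' = S_0 - PV(D) = 0.8700 - 0.01503218 = 0.85496782
d1 = (ln(S_0'/K) + (r + sigma^2/2)*T) / (sigma*sqrt(T)) = 0.50348838
d2 = d1 - sigma*sqrt(T) = 0.32162305
exp(-rT) = 0.97921896
N(d1) = 0.69268953; N(d2) = 0.62613086
C = S_0' * N(d1) - K * exp(-rT) * N(d2) = 0.85496782 * 0.69268953 - 0.8100 * 0.97921896 * 0.62613086 = 0.0956

Answer: Price = 0.0956


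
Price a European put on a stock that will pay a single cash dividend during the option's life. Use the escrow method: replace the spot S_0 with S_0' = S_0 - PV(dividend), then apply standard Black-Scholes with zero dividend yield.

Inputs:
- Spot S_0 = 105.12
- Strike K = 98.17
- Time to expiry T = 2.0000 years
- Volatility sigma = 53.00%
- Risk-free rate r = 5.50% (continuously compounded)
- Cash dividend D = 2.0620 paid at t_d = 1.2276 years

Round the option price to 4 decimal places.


Answer: Price = 20.8998

Derivation:
PV(D) = D * exp(-r * t_d) = 2.0620 * 0.93471090 = 1.92737387
S_0' = S_0 - PV(D) = 105.1200 - 1.92737387 = 103.19262613
d1 = (ln(S_0'/K) + (r + sigma^2/2)*T) / (sigma*sqrt(T)) = 0.58809501
d2 = d1 - sigma*sqrt(T) = -0.16143818
exp(-rT) = 0.89583414
N(-d1) = 0.27823426; N(-d2) = 0.56412585
P = K * exp(-rT) * N(-d2) - S_0' * N(-d1) = 98.1700 * 0.89583414 * 0.56412585 - 103.19262613 * 0.27823426 = 20.8998


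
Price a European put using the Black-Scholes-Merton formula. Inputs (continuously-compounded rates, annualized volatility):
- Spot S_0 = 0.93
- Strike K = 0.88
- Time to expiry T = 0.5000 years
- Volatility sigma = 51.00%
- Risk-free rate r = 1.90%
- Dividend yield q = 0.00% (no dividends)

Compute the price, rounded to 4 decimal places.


Answer: Price = 0.1018

Derivation:
d1 = (ln(S/K) + (r - q + 0.5*sigma^2) * T) / (sigma * sqrt(T)) = 0.35989705
d2 = d1 - sigma * sqrt(T) = -0.00072741
exp(-rT) = 0.99054498; exp(-qT) = 1.00000000
P = K * exp(-rT) * N(-d2) - S_0 * exp(-qT) * N(-d1)
N(-d1) = 0.35946206; N(-d2) = 0.50029019
P = 0.8800 * 0.99054498 * 0.50029019 - 0.9300 * 1.00000000 * 0.35946206 = 0.1018


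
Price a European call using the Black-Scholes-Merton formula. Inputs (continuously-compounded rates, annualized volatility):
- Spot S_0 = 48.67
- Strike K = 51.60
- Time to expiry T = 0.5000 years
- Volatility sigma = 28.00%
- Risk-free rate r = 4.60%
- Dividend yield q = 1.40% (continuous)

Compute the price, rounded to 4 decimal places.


d1 = (ln(S/K) + (r - q + 0.5*sigma^2) * T) / (sigma * sqrt(T)) = -0.11545462
d2 = d1 - sigma * sqrt(T) = -0.31344452
exp(-rT) = 0.97726248; exp(-qT) = 0.99302444
C = S_0 * exp(-qT) * N(d1) - K * exp(-rT) * N(d2)
N(d1) = 0.45404239; N(d2) = 0.37697148
C = 48.6700 * 0.99302444 * 0.45404239 - 51.6000 * 0.97726248 * 0.37697148 = 2.9347

Answer: Price = 2.9347


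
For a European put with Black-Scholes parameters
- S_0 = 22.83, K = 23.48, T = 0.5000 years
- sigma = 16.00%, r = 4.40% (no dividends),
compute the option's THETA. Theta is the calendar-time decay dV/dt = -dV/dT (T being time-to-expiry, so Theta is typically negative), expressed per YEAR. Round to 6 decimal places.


Answer: Theta = -0.480750

Derivation:
d1 = 0.0028855753; d2 = -0.1102515097
phi(d1) = 0.3989406195; exp(-qT) = 1.0000000000; exp(-rT) = 0.9782402351
Theta = -S*exp(-qT)*phi(d1)*sigma/(2*sqrt(T)) + r*K*exp(-rT)*N(-d2) - q*S*exp(-qT)*N(-d1)
N(-d1) = 0.4988488236; N(-d2) = 0.5438950438; sqrt(T) = 0.7071067812
Term 1 = -22.8300 * 1.0000000000 * 0.3989406195 * 0.1600 / (2 * 0.7071067812) = -1.0304315654
Term 2 = 0.0440 * 23.4800 * 0.9782402351 * 0.5438950438 = 0.5496818432
Term 3 = 0 (no dividend yield, q = 0)
Theta = -1.0304315654 + (0.5496818432) + (0.0000000000) = -0.480750


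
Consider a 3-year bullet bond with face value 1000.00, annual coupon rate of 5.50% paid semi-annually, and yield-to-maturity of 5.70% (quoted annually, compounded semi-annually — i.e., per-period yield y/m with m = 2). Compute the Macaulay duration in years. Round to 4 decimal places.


Coupon per period c = face * coupon_rate / m = 27.500000
Periods per year m = 2; per-period yield y/m = 0.028500
Number of cashflows N = 6
Cashflows (t years, CF_t, discount factor 1/(1+y/m)^(m*t), PV):
  t = 0.5000: CF_t = 27.500000, DF = 0.972290, PV = 26.737968
  t = 1.0000: CF_t = 27.500000, DF = 0.945347, PV = 25.997052
  t = 1.5000: CF_t = 27.500000, DF = 0.919152, PV = 25.276667
  t = 2.0000: CF_t = 27.500000, DF = 0.893682, PV = 24.576244
  t = 2.5000: CF_t = 27.500000, DF = 0.868917, PV = 23.895230
  t = 3.0000: CF_t = 1027.500000, DF = 0.844840, PV = 868.072612
Price P = sum_t PV_t = 994.555773
Macaulay numerator sum_t t * PV_t:
  t * PV_t at t = 0.5000: 13.368984
  t * PV_t at t = 1.0000: 25.997052
  t * PV_t at t = 1.5000: 37.915000
  t * PV_t at t = 2.0000: 49.152488
  t * PV_t at t = 2.5000: 59.738075
  t * PV_t at t = 3.0000: 2604.217836
Macaulay duration D = (sum_t t * PV_t) / P = 2790.389435 / 994.555773 = 2.805664

Answer: Macaulay duration = 2.8057 years


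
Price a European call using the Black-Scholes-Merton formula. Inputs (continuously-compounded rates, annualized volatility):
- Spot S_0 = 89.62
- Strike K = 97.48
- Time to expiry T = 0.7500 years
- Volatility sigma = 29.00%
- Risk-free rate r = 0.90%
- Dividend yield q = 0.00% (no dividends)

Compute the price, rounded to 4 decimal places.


Answer: Price = 6.1491

Derivation:
d1 = (ln(S/K) + (r - q + 0.5*sigma^2) * T) / (sigma * sqrt(T)) = -0.18228827
d2 = d1 - sigma * sqrt(T) = -0.43343564
exp(-rT) = 0.99327273; exp(-qT) = 1.00000000
C = S_0 * exp(-qT) * N(d1) - K * exp(-rT) * N(d2)
N(d1) = 0.42767825; N(d2) = 0.33234916
C = 89.6200 * 1.00000000 * 0.42767825 - 97.4800 * 0.99327273 * 0.33234916 = 6.1491


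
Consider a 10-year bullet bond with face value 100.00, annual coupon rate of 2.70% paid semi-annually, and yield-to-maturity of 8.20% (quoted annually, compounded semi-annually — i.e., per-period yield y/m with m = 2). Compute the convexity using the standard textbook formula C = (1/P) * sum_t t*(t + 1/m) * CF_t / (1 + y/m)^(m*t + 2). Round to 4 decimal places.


Coupon per period c = face * coupon_rate / m = 1.350000
Periods per year m = 2; per-period yield y/m = 0.041000
Number of cashflows N = 20
Cashflows (t years, CF_t, discount factor 1/(1+y/m)^(m*t), PV):
  t = 0.5000: CF_t = 1.350000, DF = 0.960615, PV = 1.296830
  t = 1.0000: CF_t = 1.350000, DF = 0.922781, PV = 1.245754
  t = 1.5000: CF_t = 1.350000, DF = 0.886437, PV = 1.196690
  t = 2.0000: CF_t = 1.350000, DF = 0.851524, PV = 1.149558
  t = 2.5000: CF_t = 1.350000, DF = 0.817987, PV = 1.104282
  t = 3.0000: CF_t = 1.350000, DF = 0.785770, PV = 1.060790
  t = 3.5000: CF_t = 1.350000, DF = 0.754823, PV = 1.019011
  t = 4.0000: CF_t = 1.350000, DF = 0.725094, PV = 0.978877
  t = 4.5000: CF_t = 1.350000, DF = 0.696536, PV = 0.940323
  t = 5.0000: CF_t = 1.350000, DF = 0.669103, PV = 0.903288
  t = 5.5000: CF_t = 1.350000, DF = 0.642750, PV = 0.867712
  t = 6.0000: CF_t = 1.350000, DF = 0.617435, PV = 0.833537
  t = 6.5000: CF_t = 1.350000, DF = 0.593117, PV = 0.800708
  t = 7.0000: CF_t = 1.350000, DF = 0.569757, PV = 0.769172
  t = 7.5000: CF_t = 1.350000, DF = 0.547317, PV = 0.738878
  t = 8.0000: CF_t = 1.350000, DF = 0.525761, PV = 0.709777
  t = 8.5000: CF_t = 1.350000, DF = 0.505054, PV = 0.681823
  t = 9.0000: CF_t = 1.350000, DF = 0.485162, PV = 0.654969
  t = 9.5000: CF_t = 1.350000, DF = 0.466054, PV = 0.629173
  t = 10.0000: CF_t = 101.350000, DF = 0.447698, PV = 45.374219
Price P = sum_t PV_t = 62.955371
Convexity numerator sum_t t*(t + 1/m) * CF_t / (1+y/m)^(m*t + 2):
  t = 0.5000: term = 0.598345
  t = 1.0000: term = 1.724337
  t = 1.5000: term = 3.312847
  t = 2.0000: term = 5.303950
  t = 2.5000: term = 7.642579
  t = 3.0000: term = 10.278204
  t = 3.5000: term = 13.164526
  t = 4.0000: term = 16.259193
  t = 4.5000: term = 19.523526
  t = 5.0000: term = 22.922274
  t = 5.5000: term = 26.423371
  t = 6.0000: term = 29.997714
  t = 6.5000: term = 33.618956
  t = 7.0000: term = 37.263307
  t = 7.5000: term = 40.909354
  t = 8.0000: term = 44.537881
  t = 8.5000: term = 48.131716
  t = 9.0000: term = 51.675572
  t = 9.5000: term = 55.155910
  t = 10.0000: term = 4396.398013
Convexity = (1/P) * sum = 4864.841575 / 62.955371 = 77.274448

Answer: Convexity = 77.2744


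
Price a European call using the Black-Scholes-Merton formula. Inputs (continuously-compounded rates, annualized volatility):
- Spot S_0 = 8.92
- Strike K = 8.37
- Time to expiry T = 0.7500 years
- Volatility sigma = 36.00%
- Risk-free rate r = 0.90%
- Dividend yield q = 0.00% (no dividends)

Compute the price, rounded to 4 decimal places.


Answer: Price = 1.3974

Derivation:
d1 = (ln(S/K) + (r - q + 0.5*sigma^2) * T) / (sigma * sqrt(T)) = 0.38166722
d2 = d1 - sigma * sqrt(T) = 0.06989807
exp(-rT) = 0.99327273; exp(-qT) = 1.00000000
C = S_0 * exp(-qT) * N(d1) - K * exp(-rT) * N(d2)
N(d1) = 0.64864589; N(d2) = 0.52786261
C = 8.9200 * 1.00000000 * 0.64864589 - 8.3700 * 0.99327273 * 0.52786261 = 1.3974


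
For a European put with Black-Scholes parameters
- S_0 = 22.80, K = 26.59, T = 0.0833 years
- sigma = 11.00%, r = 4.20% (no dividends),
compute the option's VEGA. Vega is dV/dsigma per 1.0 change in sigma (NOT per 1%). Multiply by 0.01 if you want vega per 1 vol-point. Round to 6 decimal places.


Answer: Vega = 0.000039

Derivation:
d1 = -4.7175416790; d2 = -4.7492895923
phi(d1) = 0.0000058648; exp(-qT) = 1.0000000000; exp(-rT) = 0.9965075130
Vega = S * exp(-qT) * phi(d1) * sqrt(T) = 22.8000 * 1.0000000000 * 0.0000058648 * 0.2886173938 = 0.000039


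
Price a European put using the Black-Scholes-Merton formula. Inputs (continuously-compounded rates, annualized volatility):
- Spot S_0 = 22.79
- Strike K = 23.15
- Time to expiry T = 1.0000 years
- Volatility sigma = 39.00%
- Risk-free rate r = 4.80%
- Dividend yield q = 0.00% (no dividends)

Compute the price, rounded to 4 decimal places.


d1 = (ln(S/K) + (r - q + 0.5*sigma^2) * T) / (sigma * sqrt(T)) = 0.27788990
d2 = d1 - sigma * sqrt(T) = -0.11211010
exp(-rT) = 0.95313379; exp(-qT) = 1.00000000
P = K * exp(-rT) * N(-d2) - S_0 * exp(-qT) * N(-d1)
N(-d1) = 0.39054844; N(-d2) = 0.54463194
P = 23.1500 * 0.95313379 * 0.54463194 - 22.7900 * 1.00000000 * 0.39054844 = 3.1167

Answer: Price = 3.1167


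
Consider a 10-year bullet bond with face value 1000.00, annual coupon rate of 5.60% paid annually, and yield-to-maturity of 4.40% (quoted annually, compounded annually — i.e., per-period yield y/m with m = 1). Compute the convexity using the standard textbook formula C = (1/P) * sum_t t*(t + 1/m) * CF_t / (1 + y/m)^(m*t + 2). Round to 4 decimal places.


Coupon per period c = face * coupon_rate / m = 56.000000
Periods per year m = 1; per-period yield y/m = 0.044000
Number of cashflows N = 10
Cashflows (t years, CF_t, discount factor 1/(1+y/m)^(m*t), PV):
  t = 1.0000: CF_t = 56.000000, DF = 0.957854, PV = 53.639847
  t = 2.0000: CF_t = 56.000000, DF = 0.917485, PV = 51.379164
  t = 3.0000: CF_t = 56.000000, DF = 0.878817, PV = 49.213758
  t = 4.0000: CF_t = 56.000000, DF = 0.841779, PV = 47.139615
  t = 5.0000: CF_t = 56.000000, DF = 0.806302, PV = 45.152888
  t = 6.0000: CF_t = 56.000000, DF = 0.772320, PV = 43.249893
  t = 7.0000: CF_t = 56.000000, DF = 0.739770, PV = 41.427100
  t = 8.0000: CF_t = 56.000000, DF = 0.708592, PV = 39.681131
  t = 9.0000: CF_t = 56.000000, DF = 0.678728, PV = 38.008746
  t = 10.0000: CF_t = 1056.000000, DF = 0.650122, PV = 686.529070
Price P = sum_t PV_t = 1095.421211
Convexity numerator sum_t t*(t + 1/m) * CF_t / (1+y/m)^(m*t + 2):
  t = 1.0000: term = 98.427516
  t = 2.0000: term = 282.837691
  t = 3.0000: term = 541.834657
  t = 4.0000: term = 864.997855
  t = 5.0000: term = 1242.813011
  t = 6.0000: term = 1666.607485
  t = 7.0000: term = 2128.489764
  t = 8.0000: term = 2621.292813
  t = 9.0000: term = 3138.521088
  t = 10.0000: term = 69286.818409
Convexity = (1/P) * sum = 81872.640289 / 1095.421211 = 74.740784

Answer: Convexity = 74.7408


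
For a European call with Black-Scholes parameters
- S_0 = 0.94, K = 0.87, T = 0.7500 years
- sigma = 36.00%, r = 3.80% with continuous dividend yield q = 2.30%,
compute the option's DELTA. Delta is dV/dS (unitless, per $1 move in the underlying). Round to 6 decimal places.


Answer: Delta = 0.658639

Derivation:
d1 = 0.4401868038; d2 = 0.1284176584
phi(d1) = 0.3621051121; exp(-qT) = 0.9828979294; exp(-rT) = 0.9719022941
N(d1) = 0.6700990917
Delta = exp(-qT) * N(d1) = 0.9828979294 * 0.6700990917 = 0.658639


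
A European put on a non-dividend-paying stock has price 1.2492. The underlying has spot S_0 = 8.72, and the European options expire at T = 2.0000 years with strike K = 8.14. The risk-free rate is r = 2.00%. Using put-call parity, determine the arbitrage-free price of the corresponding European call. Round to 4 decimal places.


Answer: Call price = 2.1484

Derivation:
Put-call parity: C - P = S_0 * exp(-qT) - K * exp(-rT).
S_0 * exp(-qT) = 8.7200 * 1.00000000 = 8.72000000
K * exp(-rT) = 8.1400 * 0.96078944 = 7.82082603
C = P + S*exp(-qT) - K*exp(-rT)
C = 1.2492 + 8.72000000 - 7.82082603 = 2.1484


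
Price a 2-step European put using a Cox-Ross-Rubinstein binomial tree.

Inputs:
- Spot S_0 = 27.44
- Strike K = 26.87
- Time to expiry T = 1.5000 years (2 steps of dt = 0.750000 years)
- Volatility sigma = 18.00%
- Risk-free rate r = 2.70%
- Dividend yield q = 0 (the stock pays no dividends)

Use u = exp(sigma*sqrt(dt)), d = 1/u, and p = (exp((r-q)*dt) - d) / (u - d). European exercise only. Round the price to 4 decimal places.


Answer: Price = V(0,0) = 1.4600

Derivation:
dt = T/N = 0.750000
u = exp(sigma*sqrt(dt)) = 1.168691; d = 1/u = 0.855658
p = (exp((r-q)*dt) - d) / (u - d) = 0.526457
Discount per step: exp(-r*dt) = 0.979954
Stock lattice S(k, i) with i counting down-moves:
  k=0: S(0,0) = 27.4400
  k=1: S(1,0) = 32.0689; S(1,1) = 23.4793
  k=2: S(2,0) = 37.4786; S(2,1) = 27.4400; S(2,2) = 20.0902
Terminal payoffs V(N, i) = max(K - S_T, 0):
  V(2,0) = 0.000000; V(2,1) = 0.000000; V(2,2) = 6.779789
Backward induction: V(k, i) = exp(-r*dt) * [p * V(k+1, i) + (1-p) * V(k+1, i+1)].
  V(1,0) = exp(-r*dt) * [p*0.000000 + (1-p)*0.000000] = 0.000000
  V(1,1) = exp(-r*dt) * [p*0.000000 + (1-p)*6.779789] = 3.146165
  V(0,0) = exp(-r*dt) * [p*0.000000 + (1-p)*3.146165] = 1.459980


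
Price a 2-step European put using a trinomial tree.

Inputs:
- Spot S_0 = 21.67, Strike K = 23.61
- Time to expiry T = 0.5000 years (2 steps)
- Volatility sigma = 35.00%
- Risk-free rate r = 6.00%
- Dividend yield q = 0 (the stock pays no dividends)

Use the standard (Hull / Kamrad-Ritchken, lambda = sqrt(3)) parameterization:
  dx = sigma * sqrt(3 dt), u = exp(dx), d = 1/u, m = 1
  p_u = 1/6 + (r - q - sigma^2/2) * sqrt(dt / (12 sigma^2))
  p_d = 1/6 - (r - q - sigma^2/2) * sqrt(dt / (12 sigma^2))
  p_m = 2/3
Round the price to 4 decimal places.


dt = T/N = 0.250000; dx = sigma*sqrt(3*dt) = 0.303109
u = exp(dx) = 1.354062; d = 1/u = 0.738519
p_u = 0.166151, p_m = 0.666667, p_d = 0.167182
Discount per step: exp(-r*dt) = 0.985112
Stock lattice S(k, j) with j the centered position index:
  k=0: S(0,+0) = 21.6700
  k=1: S(1,-1) = 16.0037; S(1,+0) = 21.6700; S(1,+1) = 29.3425
  k=2: S(2,-2) = 11.8190; S(2,-1) = 16.0037; S(2,+0) = 21.6700; S(2,+1) = 29.3425; S(2,+2) = 39.7316
Terminal payoffs V(N, j) = max(K - S_T, 0):
  V(2,-2) = 11.790969; V(2,-1) = 7.606300; V(2,+0) = 1.940000; V(2,+1) = 0.000000; V(2,+2) = 0.000000
Backward induction: V(k, j) = exp(-r*dt) * [p_u * V(k+1, j+1) + p_m * V(k+1, j) + p_d * V(k+1, j-1)]
  V(1,-1) = exp(-r*dt) * [p_u*1.940000 + p_m*7.606300 + p_d*11.790969] = 7.254798
  V(1,+0) = exp(-r*dt) * [p_u*0.000000 + p_m*1.940000 + p_d*7.606300] = 2.526784
  V(1,+1) = exp(-r*dt) * [p_u*0.000000 + p_m*0.000000 + p_d*1.940000] = 0.319505
  V(0,+0) = exp(-r*dt) * [p_u*0.319505 + p_m*2.526784 + p_d*7.254798] = 2.906554

Answer: Price = V(0,0) = 2.9066


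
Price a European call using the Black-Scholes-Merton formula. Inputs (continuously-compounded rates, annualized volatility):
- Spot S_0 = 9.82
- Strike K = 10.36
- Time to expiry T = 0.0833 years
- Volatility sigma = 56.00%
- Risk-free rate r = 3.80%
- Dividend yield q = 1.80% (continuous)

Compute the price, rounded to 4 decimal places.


Answer: Price = 0.4204

Derivation:
d1 = (ln(S/K) + (r - q + 0.5*sigma^2) * T) / (sigma * sqrt(T)) = -0.24008351
d2 = d1 - sigma * sqrt(T) = -0.40170925
exp(-rT) = 0.99683960; exp(-qT) = 0.99850172
C = S_0 * exp(-qT) * N(d1) - K * exp(-rT) * N(d2)
N(d1) = 0.40513276; N(d2) = 0.34394901
C = 9.8200 * 0.99850172 * 0.40513276 - 10.3600 * 0.99683960 * 0.34394901 = 0.4204


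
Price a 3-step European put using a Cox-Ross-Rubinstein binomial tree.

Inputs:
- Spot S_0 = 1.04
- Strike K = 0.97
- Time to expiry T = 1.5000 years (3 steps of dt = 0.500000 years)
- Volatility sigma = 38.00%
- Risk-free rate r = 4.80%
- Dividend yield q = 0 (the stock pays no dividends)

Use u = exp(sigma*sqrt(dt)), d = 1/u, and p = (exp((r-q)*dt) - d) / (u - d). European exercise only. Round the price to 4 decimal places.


Answer: Price = V(0,0) = 0.1306

Derivation:
dt = T/N = 0.500000
u = exp(sigma*sqrt(dt)) = 1.308263; d = 1/u = 0.764372
p = (exp((r-q)*dt) - d) / (u - d) = 0.477886
Discount per step: exp(-r*dt) = 0.976286
Stock lattice S(k, i) with i counting down-moves:
  k=0: S(0,0) = 1.0400
  k=1: S(1,0) = 1.3606; S(1,1) = 0.7949
  k=2: S(2,0) = 1.7800; S(2,1) = 1.0400; S(2,2) = 0.6076
  k=3: S(3,0) = 2.3287; S(3,1) = 1.3606; S(3,2) = 0.7949; S(3,3) = 0.4645
Terminal payoffs V(N, i) = max(K - S_T, 0):
  V(3,0) = 0.000000; V(3,1) = 0.000000; V(3,2) = 0.175053; V(3,3) = 0.505541
Backward induction: V(k, i) = exp(-r*dt) * [p * V(k+1, i) + (1-p) * V(k+1, i+1)].
  V(2,0) = exp(-r*dt) * [p*0.000000 + (1-p)*0.000000] = 0.000000
  V(2,1) = exp(-r*dt) * [p*0.000000 + (1-p)*0.175053] = 0.089230
  V(2,2) = exp(-r*dt) * [p*0.175053 + (1-p)*0.505541] = 0.339362
  V(1,0) = exp(-r*dt) * [p*0.000000 + (1-p)*0.089230] = 0.045483
  V(1,1) = exp(-r*dt) * [p*0.089230 + (1-p)*0.339362] = 0.214614
  V(0,0) = exp(-r*dt) * [p*0.045483 + (1-p)*0.214614] = 0.130616


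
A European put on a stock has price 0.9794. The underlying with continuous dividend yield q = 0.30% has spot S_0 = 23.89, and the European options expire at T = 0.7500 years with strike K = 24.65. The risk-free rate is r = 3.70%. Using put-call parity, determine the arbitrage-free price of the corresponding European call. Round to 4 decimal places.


Answer: Call price = 0.8403

Derivation:
Put-call parity: C - P = S_0 * exp(-qT) - K * exp(-rT).
S_0 * exp(-qT) = 23.8900 * 0.99775253 = 23.83630793
K * exp(-rT) = 24.6500 * 0.97263149 = 23.97536633
C = P + S*exp(-qT) - K*exp(-rT)
C = 0.9794 + 23.83630793 - 23.97536633 = 0.8403


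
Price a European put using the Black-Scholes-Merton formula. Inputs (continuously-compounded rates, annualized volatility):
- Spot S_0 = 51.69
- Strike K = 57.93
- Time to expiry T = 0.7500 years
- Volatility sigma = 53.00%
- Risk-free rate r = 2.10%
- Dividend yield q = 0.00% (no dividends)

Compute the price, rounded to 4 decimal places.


d1 = (ln(S/K) + (r - q + 0.5*sigma^2) * T) / (sigma * sqrt(T)) = 0.01550448
d2 = d1 - sigma * sqrt(T) = -0.44348899
exp(-rT) = 0.98437338; exp(-qT) = 1.00000000
P = K * exp(-rT) * N(-d2) - S_0 * exp(-qT) * N(-d1)
N(-d1) = 0.49381486; N(-d2) = 0.67129396
P = 57.9300 * 0.98437338 * 0.67129396 - 51.6900 * 1.00000000 * 0.49381486 = 12.7551

Answer: Price = 12.7551


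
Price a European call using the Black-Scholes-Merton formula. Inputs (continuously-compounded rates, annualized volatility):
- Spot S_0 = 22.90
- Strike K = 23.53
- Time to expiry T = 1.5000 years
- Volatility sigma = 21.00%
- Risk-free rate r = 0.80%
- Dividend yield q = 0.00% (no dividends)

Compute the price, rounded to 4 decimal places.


d1 = (ln(S/K) + (r - q + 0.5*sigma^2) * T) / (sigma * sqrt(T)) = 0.06973545
d2 = d1 - sigma * sqrt(T) = -0.18746097
exp(-rT) = 0.98807171; exp(-qT) = 1.00000000
C = S_0 * exp(-qT) * N(d1) - K * exp(-rT) * N(d2)
N(d1) = 0.52779789; N(d2) = 0.42564961
C = 22.9000 * 1.00000000 * 0.52779789 - 23.5300 * 0.98807171 * 0.42564961 = 2.1905

Answer: Price = 2.1905


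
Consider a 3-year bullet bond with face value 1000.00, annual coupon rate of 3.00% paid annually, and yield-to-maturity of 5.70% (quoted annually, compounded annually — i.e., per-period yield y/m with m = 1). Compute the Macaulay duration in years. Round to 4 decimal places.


Answer: Macaulay duration = 2.9098 years

Derivation:
Coupon per period c = face * coupon_rate / m = 30.000000
Periods per year m = 1; per-period yield y/m = 0.057000
Number of cashflows N = 3
Cashflows (t years, CF_t, discount factor 1/(1+y/m)^(m*t), PV):
  t = 1.0000: CF_t = 30.000000, DF = 0.946074, PV = 28.382214
  t = 2.0000: CF_t = 30.000000, DF = 0.895056, PV = 26.851669
  t = 3.0000: CF_t = 1030.000000, DF = 0.846789, PV = 872.192329
Price P = sum_t PV_t = 927.426212
Macaulay numerator sum_t t * PV_t:
  t * PV_t at t = 1.0000: 28.382214
  t * PV_t at t = 2.0000: 53.703337
  t * PV_t at t = 3.0000: 2616.576987
Macaulay duration D = (sum_t t * PV_t) / P = 2698.662539 / 927.426212 = 2.909841


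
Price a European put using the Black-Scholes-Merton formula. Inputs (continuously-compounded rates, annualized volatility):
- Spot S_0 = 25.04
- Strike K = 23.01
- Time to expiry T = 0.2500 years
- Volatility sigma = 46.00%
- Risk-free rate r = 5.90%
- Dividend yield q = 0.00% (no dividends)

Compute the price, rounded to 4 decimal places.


d1 = (ln(S/K) + (r - q + 0.5*sigma^2) * T) / (sigma * sqrt(T)) = 0.54672018
d2 = d1 - sigma * sqrt(T) = 0.31672018
exp(-rT) = 0.98535825; exp(-qT) = 1.00000000
P = K * exp(-rT) * N(-d2) - S_0 * exp(-qT) * N(-d1)
N(-d1) = 0.29228549; N(-d2) = 0.37572797
P = 23.0100 * 0.98535825 * 0.37572797 - 25.0400 * 1.00000000 * 0.29228549 = 1.2001

Answer: Price = 1.2001


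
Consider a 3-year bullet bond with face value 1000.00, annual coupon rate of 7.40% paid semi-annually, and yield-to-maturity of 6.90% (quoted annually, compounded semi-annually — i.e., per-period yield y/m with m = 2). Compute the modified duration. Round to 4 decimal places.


Coupon per period c = face * coupon_rate / m = 37.000000
Periods per year m = 2; per-period yield y/m = 0.034500
Number of cashflows N = 6
Cashflows (t years, CF_t, discount factor 1/(1+y/m)^(m*t), PV):
  t = 0.5000: CF_t = 37.000000, DF = 0.966651, PV = 35.766071
  t = 1.0000: CF_t = 37.000000, DF = 0.934413, PV = 34.573292
  t = 1.5000: CF_t = 37.000000, DF = 0.903251, PV = 33.420292
  t = 2.0000: CF_t = 37.000000, DF = 0.873128, PV = 32.305744
  t = 2.5000: CF_t = 37.000000, DF = 0.844010, PV = 31.228365
  t = 3.0000: CF_t = 1037.000000, DF = 0.815863, PV = 846.049526
Price P = sum_t PV_t = 1013.343289
First compute Macaulay numerator sum_t t * PV_t:
  t * PV_t at t = 0.5000: 17.883035
  t * PV_t at t = 1.0000: 34.573292
  t * PV_t at t = 1.5000: 50.130438
  t * PV_t at t = 2.0000: 64.611488
  t * PV_t at t = 2.5000: 78.070913
  t * PV_t at t = 3.0000: 2538.148577
Macaulay duration D = 2783.417743 / 1013.343289 = 2.746767
Modified duration = D / (1 + y/m) = 2.746767 / (1 + 0.034500) = 2.655164

Answer: Modified duration = 2.6552


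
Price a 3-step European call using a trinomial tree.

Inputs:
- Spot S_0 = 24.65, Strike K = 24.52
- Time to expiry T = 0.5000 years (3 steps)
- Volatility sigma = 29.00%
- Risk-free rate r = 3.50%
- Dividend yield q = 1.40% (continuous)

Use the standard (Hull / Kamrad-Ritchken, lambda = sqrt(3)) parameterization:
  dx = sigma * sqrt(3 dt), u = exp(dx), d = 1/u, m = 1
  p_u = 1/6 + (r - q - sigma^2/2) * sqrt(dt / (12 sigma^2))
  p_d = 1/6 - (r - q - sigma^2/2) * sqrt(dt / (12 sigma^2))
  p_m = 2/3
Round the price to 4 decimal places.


dt = T/N = 0.166667; dx = sigma*sqrt(3*dt) = 0.205061
u = exp(dx) = 1.227600; d = 1/u = 0.814598
p_u = 0.158112, p_m = 0.666667, p_d = 0.175221
Discount per step: exp(-r*dt) = 0.994184
Stock lattice S(k, j) with j the centered position index:
  k=0: S(0,+0) = 24.6500
  k=1: S(1,-1) = 20.0798; S(1,+0) = 24.6500; S(1,+1) = 30.2603
  k=2: S(2,-2) = 16.3570; S(2,-1) = 20.0798; S(2,+0) = 24.6500; S(2,+1) = 30.2603; S(2,+2) = 37.1476
  k=3: S(3,-3) = 13.3244; S(3,-2) = 16.3570; S(3,-1) = 20.0798; S(3,+0) = 24.6500; S(3,+1) = 30.2603; S(3,+2) = 37.1476; S(3,+3) = 45.6024
Terminal payoffs V(N, j) = max(S_T - K, 0):
  V(3,-3) = 0.000000; V(3,-2) = 0.000000; V(3,-1) = 0.000000; V(3,+0) = 0.130000; V(3,+1) = 5.740338; V(3,+2) = 12.627588; V(3,+3) = 21.082375
Backward induction: V(k, j) = exp(-r*dt) * [p_u * V(k+1, j+1) + p_m * V(k+1, j) + p_d * V(k+1, j-1)]
  V(2,-2) = exp(-r*dt) * [p_u*0.000000 + p_m*0.000000 + p_d*0.000000] = 0.000000
  V(2,-1) = exp(-r*dt) * [p_u*0.130000 + p_m*0.000000 + p_d*0.000000] = 0.020435
  V(2,+0) = exp(-r*dt) * [p_u*5.740338 + p_m*0.130000 + p_d*0.000000] = 0.988502
  V(2,+1) = exp(-r*dt) * [p_u*12.627588 + p_m*5.740338 + p_d*0.130000] = 5.812244
  V(2,+2) = exp(-r*dt) * [p_u*21.082375 + p_m*12.627588 + p_d*5.740338] = 12.683400
  V(1,-1) = exp(-r*dt) * [p_u*0.988502 + p_m*0.020435 + p_d*0.000000] = 0.168929
  V(1,+0) = exp(-r*dt) * [p_u*5.812244 + p_m*0.988502 + p_d*0.020435] = 1.572370
  V(1,+1) = exp(-r*dt) * [p_u*12.683400 + p_m*5.812244 + p_d*0.988502] = 6.018228
  V(0,+0) = exp(-r*dt) * [p_u*6.018228 + p_m*1.572370 + p_d*0.168929] = 2.017599

Answer: Price = V(0,0) = 2.0176


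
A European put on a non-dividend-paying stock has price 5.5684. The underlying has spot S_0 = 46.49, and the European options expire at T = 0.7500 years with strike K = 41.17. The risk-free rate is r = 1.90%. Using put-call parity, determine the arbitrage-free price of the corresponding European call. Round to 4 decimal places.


Answer: Call price = 11.4709

Derivation:
Put-call parity: C - P = S_0 * exp(-qT) - K * exp(-rT).
S_0 * exp(-qT) = 46.4900 * 1.00000000 = 46.49000000
K * exp(-rT) = 41.1700 * 0.98585105 = 40.58748776
C = P + S*exp(-qT) - K*exp(-rT)
C = 5.5684 + 46.49000000 - 40.58748776 = 11.4709


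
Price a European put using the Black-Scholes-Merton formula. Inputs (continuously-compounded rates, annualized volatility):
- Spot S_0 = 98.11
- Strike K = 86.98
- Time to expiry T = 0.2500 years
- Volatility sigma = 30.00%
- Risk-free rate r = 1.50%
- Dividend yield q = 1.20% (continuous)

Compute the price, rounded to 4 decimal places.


Answer: Price = 1.6348

Derivation:
d1 = (ln(S/K) + (r - q + 0.5*sigma^2) * T) / (sigma * sqrt(T)) = 0.88274061
d2 = d1 - sigma * sqrt(T) = 0.73274061
exp(-rT) = 0.99625702; exp(-qT) = 0.99700450
P = K * exp(-rT) * N(-d2) - S_0 * exp(-qT) * N(-d1)
N(-d1) = 0.18868822; N(-d2) = 0.23185833
P = 86.9800 * 0.99625702 * 0.23185833 - 98.1100 * 0.99700450 * 0.18868822 = 1.6348


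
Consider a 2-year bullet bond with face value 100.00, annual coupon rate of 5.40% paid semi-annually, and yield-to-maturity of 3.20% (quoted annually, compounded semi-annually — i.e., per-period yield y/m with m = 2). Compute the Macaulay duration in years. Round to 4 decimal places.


Coupon per period c = face * coupon_rate / m = 2.700000
Periods per year m = 2; per-period yield y/m = 0.016000
Number of cashflows N = 4
Cashflows (t years, CF_t, discount factor 1/(1+y/m)^(m*t), PV):
  t = 0.5000: CF_t = 2.700000, DF = 0.984252, PV = 2.657480
  t = 1.0000: CF_t = 2.700000, DF = 0.968752, PV = 2.615630
  t = 1.5000: CF_t = 2.700000, DF = 0.953496, PV = 2.574439
  t = 2.0000: CF_t = 102.700000, DF = 0.938480, PV = 96.381928
Price P = sum_t PV_t = 104.229478
Macaulay numerator sum_t t * PV_t:
  t * PV_t at t = 0.5000: 1.328740
  t * PV_t at t = 1.0000: 2.615630
  t * PV_t at t = 1.5000: 3.861659
  t * PV_t at t = 2.0000: 192.763857
Macaulay duration D = (sum_t t * PV_t) / P = 200.569886 / 104.229478 = 1.924311

Answer: Macaulay duration = 1.9243 years


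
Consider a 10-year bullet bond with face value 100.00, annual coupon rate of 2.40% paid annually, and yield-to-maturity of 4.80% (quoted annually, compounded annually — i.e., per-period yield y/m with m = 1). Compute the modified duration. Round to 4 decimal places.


Coupon per period c = face * coupon_rate / m = 2.400000
Periods per year m = 1; per-period yield y/m = 0.048000
Number of cashflows N = 10
Cashflows (t years, CF_t, discount factor 1/(1+y/m)^(m*t), PV):
  t = 1.0000: CF_t = 2.400000, DF = 0.954198, PV = 2.290076
  t = 2.0000: CF_t = 2.400000, DF = 0.910495, PV = 2.185187
  t = 3.0000: CF_t = 2.400000, DF = 0.868793, PV = 2.085102
  t = 4.0000: CF_t = 2.400000, DF = 0.829001, PV = 1.989602
  t = 5.0000: CF_t = 2.400000, DF = 0.791031, PV = 1.898475
  t = 6.0000: CF_t = 2.400000, DF = 0.754801, PV = 1.811522
  t = 7.0000: CF_t = 2.400000, DF = 0.720230, PV = 1.728551
  t = 8.0000: CF_t = 2.400000, DF = 0.687242, PV = 1.649381
  t = 9.0000: CF_t = 2.400000, DF = 0.655765, PV = 1.573837
  t = 10.0000: CF_t = 102.400000, DF = 0.625730, PV = 64.074781
Price P = sum_t PV_t = 81.286514
First compute Macaulay numerator sum_t t * PV_t:
  t * PV_t at t = 1.0000: 2.290076
  t * PV_t at t = 2.0000: 4.370375
  t * PV_t at t = 3.0000: 6.255307
  t * PV_t at t = 4.0000: 7.958406
  t * PV_t at t = 5.0000: 9.492374
  t * PV_t at t = 6.0000: 10.869130
  t * PV_t at t = 7.0000: 12.099859
  t * PV_t at t = 8.0000: 13.195048
  t * PV_t at t = 9.0000: 14.164531
  t * PV_t at t = 10.0000: 640.747810
Macaulay duration D = 721.442916 / 81.286514 = 8.875309
Modified duration = D / (1 + y/m) = 8.875309 / (1 + 0.048000) = 8.468806

Answer: Modified duration = 8.4688


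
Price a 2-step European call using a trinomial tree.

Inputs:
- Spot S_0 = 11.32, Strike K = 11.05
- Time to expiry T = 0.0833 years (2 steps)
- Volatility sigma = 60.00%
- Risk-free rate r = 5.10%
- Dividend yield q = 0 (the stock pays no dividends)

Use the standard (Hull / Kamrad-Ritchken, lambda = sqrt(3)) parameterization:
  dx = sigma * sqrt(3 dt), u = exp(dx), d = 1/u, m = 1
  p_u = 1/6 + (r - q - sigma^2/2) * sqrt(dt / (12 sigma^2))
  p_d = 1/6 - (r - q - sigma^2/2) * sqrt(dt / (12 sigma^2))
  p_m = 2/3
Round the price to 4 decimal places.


Answer: Price = V(0,0) = 0.8840

Derivation:
dt = T/N = 0.041650; dx = sigma*sqrt(3*dt) = 0.212090
u = exp(dx) = 1.236259; d = 1/u = 0.808892
p_u = 0.154000, p_m = 0.666667, p_d = 0.179333
Discount per step: exp(-r*dt) = 0.997878
Stock lattice S(k, j) with j the centered position index:
  k=0: S(0,+0) = 11.3200
  k=1: S(1,-1) = 9.1567; S(1,+0) = 11.3200; S(1,+1) = 13.9944
  k=2: S(2,-2) = 7.4068; S(2,-1) = 9.1567; S(2,+0) = 11.3200; S(2,+1) = 13.9944; S(2,+2) = 17.3008
Terminal payoffs V(N, j) = max(S_T - K, 0):
  V(2,-2) = 0.000000; V(2,-1) = 0.000000; V(2,+0) = 0.270000; V(2,+1) = 2.944448; V(2,+2) = 6.250757
Backward induction: V(k, j) = exp(-r*dt) * [p_u * V(k+1, j+1) + p_m * V(k+1, j) + p_d * V(k+1, j-1)]
  V(1,-1) = exp(-r*dt) * [p_u*0.270000 + p_m*0.000000 + p_d*0.000000] = 0.041492
  V(1,+0) = exp(-r*dt) * [p_u*2.944448 + p_m*0.270000 + p_d*0.000000] = 0.632101
  V(1,+1) = exp(-r*dt) * [p_u*6.250757 + p_m*2.944448 + p_d*0.270000] = 2.967693
  V(0,+0) = exp(-r*dt) * [p_u*2.967693 + p_m*0.632101 + p_d*0.041492] = 0.883987


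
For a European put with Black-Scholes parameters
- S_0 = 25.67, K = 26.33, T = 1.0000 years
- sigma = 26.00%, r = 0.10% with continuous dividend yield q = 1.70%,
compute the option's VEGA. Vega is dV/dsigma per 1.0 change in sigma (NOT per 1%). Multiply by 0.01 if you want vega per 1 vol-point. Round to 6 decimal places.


Answer: Vega = 10.063941

Derivation:
d1 = -0.0291768409; d2 = -0.2891768409
phi(d1) = 0.3987725091; exp(-qT) = 0.9831436846; exp(-rT) = 0.9990004998
Vega = S * exp(-qT) * phi(d1) * sqrt(T) = 25.6700 * 0.9831436846 * 0.3987725091 * 1.0000000000 = 10.063941


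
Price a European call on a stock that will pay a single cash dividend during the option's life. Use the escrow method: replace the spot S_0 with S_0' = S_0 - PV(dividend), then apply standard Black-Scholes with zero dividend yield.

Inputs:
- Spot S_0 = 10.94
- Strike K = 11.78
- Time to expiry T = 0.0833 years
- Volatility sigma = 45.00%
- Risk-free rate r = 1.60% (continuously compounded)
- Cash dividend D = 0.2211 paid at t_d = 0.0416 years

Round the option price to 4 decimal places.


PV(D) = D * exp(-r * t_d) = 0.2211 * 0.99933462 = 0.22095288
S_0' = S_0 - PV(D) = 10.9400 - 0.22095288 = 10.71904712
d1 = (ln(S_0'/K) + (r + sigma^2/2)*T) / (sigma*sqrt(T)) = -0.65148911
d2 = d1 - sigma*sqrt(T) = -0.78136694
exp(-rT) = 0.99866809
N(d1) = 0.25736540; N(d2) = 0.21729336
C = S_0' * N(d1) - K * exp(-rT) * N(d2) = 10.71904712 * 0.25736540 - 11.7800 * 0.99866809 * 0.21729336 = 0.2024

Answer: Price = 0.2024


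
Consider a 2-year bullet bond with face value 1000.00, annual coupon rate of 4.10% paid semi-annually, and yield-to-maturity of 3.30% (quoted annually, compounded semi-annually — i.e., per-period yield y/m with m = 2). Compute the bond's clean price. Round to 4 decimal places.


Coupon per period c = face * coupon_rate / m = 20.500000
Periods per year m = 2; per-period yield y/m = 0.016500
Number of cashflows N = 4
Cashflows (t years, CF_t, discount factor 1/(1+y/m)^(m*t), PV):
  t = 0.5000: CF_t = 20.500000, DF = 0.983768, PV = 20.167241
  t = 1.0000: CF_t = 20.500000, DF = 0.967799, PV = 19.839882
  t = 1.5000: CF_t = 20.500000, DF = 0.952090, PV = 19.517838
  t = 2.0000: CF_t = 1020.500000, DF = 0.936635, PV = 955.836206
Price P = sum_t PV_t = 1015.361167

Answer: Price = 1015.3612


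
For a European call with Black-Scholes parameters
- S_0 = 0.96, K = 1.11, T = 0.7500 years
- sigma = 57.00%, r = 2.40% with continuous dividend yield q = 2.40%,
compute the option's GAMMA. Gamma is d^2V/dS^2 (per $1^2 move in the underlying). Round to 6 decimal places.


Answer: Gamma = 0.825906

Derivation:
d1 = -0.0472910844; d2 = -0.5409255645
phi(d1) = 0.3984964232; exp(-qT) = 0.9821610324; exp(-rT) = 0.9821610324
Gamma = exp(-qT) * phi(d1) / (S * sigma * sqrt(T)) = 0.9821610324 * 0.3984964232 / (0.9600 * 0.5700 * 0.8660254038) = 0.825906


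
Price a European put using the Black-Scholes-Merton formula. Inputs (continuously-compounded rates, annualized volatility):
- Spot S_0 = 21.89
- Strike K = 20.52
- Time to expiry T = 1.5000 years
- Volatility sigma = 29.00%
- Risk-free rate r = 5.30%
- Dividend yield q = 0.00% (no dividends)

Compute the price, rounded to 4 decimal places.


d1 = (ln(S/K) + (r - q + 0.5*sigma^2) * T) / (sigma * sqrt(T)) = 0.58338650
d2 = d1 - sigma * sqrt(T) = 0.22821049
exp(-rT) = 0.92357802; exp(-qT) = 1.00000000
P = K * exp(-rT) * N(-d2) - S_0 * exp(-qT) * N(-d1)
N(-d1) = 0.27981657; N(-d2) = 0.40974130
P = 20.5200 * 0.92357802 * 0.40974130 - 21.8900 * 1.00000000 * 0.27981657 = 1.6402

Answer: Price = 1.6402


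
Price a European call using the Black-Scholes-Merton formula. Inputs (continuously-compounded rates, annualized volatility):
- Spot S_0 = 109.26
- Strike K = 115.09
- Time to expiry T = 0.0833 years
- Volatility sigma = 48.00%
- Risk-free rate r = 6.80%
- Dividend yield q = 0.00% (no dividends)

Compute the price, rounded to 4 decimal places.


Answer: Price = 3.9283

Derivation:
d1 = (ln(S/K) + (r - q + 0.5*sigma^2) * T) / (sigma * sqrt(T)) = -0.26508211
d2 = d1 - sigma * sqrt(T) = -0.40361846
exp(-rT) = 0.99435161; exp(-qT) = 1.00000000
C = S_0 * exp(-qT) * N(d1) - K * exp(-rT) * N(d2)
N(d1) = 0.39547310; N(d2) = 0.34324665
C = 109.2600 * 1.00000000 * 0.39547310 - 115.0900 * 0.99435161 * 0.34324665 = 3.9283


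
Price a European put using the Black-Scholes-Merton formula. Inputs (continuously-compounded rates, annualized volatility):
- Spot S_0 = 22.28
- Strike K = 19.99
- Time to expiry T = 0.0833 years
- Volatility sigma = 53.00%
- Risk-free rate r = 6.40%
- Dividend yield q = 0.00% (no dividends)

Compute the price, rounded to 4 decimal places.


d1 = (ln(S/K) + (r - q + 0.5*sigma^2) * T) / (sigma * sqrt(T)) = 0.82035846
d2 = d1 - sigma * sqrt(T) = 0.66739124
exp(-rT) = 0.99468299; exp(-qT) = 1.00000000
P = K * exp(-rT) * N(-d2) - S_0 * exp(-qT) * N(-d1)
N(-d1) = 0.20600590; N(-d2) = 0.25226113
P = 19.9900 * 0.99468299 * 0.25226113 - 22.2800 * 1.00000000 * 0.20600590 = 0.4261

Answer: Price = 0.4261


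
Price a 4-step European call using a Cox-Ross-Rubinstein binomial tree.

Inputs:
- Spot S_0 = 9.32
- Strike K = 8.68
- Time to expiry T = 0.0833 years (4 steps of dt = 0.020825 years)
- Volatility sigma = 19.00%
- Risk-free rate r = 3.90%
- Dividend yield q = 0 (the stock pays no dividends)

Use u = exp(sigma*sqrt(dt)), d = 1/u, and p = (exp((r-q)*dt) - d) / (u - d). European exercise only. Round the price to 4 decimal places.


Answer: Price = V(0,0) = 0.6873

Derivation:
dt = T/N = 0.020825
u = exp(sigma*sqrt(dt)) = 1.027798; d = 1/u = 0.972954
p = (exp((r-q)*dt) - d) / (u - d) = 0.507961
Discount per step: exp(-r*dt) = 0.999188
Stock lattice S(k, i) with i counting down-moves:
  k=0: S(0,0) = 9.3200
  k=1: S(1,0) = 9.5791; S(1,1) = 9.0679
  k=2: S(2,0) = 9.8454; S(2,1) = 9.3200; S(2,2) = 8.8227
  k=3: S(3,0) = 10.1190; S(3,1) = 9.5791; S(3,2) = 9.0679; S(3,3) = 8.5841
  k=4: S(4,0) = 10.4003; S(4,1) = 9.8454; S(4,2) = 9.3200; S(4,3) = 8.8227; S(4,4) = 8.3519
Terminal payoffs V(N, i) = max(S_T - K, 0):
  V(4,0) = 1.720327; V(4,1) = 1.165357; V(4,2) = 0.640000; V(4,3) = 0.142677; V(4,4) = 0.000000
Backward induction: V(k, i) = exp(-r*dt) * [p * V(k+1, i) + (1-p) * V(k+1, i+1)].
  V(3,0) = exp(-r*dt) * [p*1.720327 + (1-p)*1.165357] = 1.446085
  V(3,1) = exp(-r*dt) * [p*1.165357 + (1-p)*0.640000] = 0.906124
  V(3,2) = exp(-r*dt) * [p*0.640000 + (1-p)*0.142677] = 0.394976
  V(3,3) = exp(-r*dt) * [p*0.142677 + (1-p)*0.000000] = 0.072415
  V(2,0) = exp(-r*dt) * [p*1.446085 + (1-p)*0.906124] = 1.179445
  V(2,1) = exp(-r*dt) * [p*0.906124 + (1-p)*0.394976] = 0.654088
  V(2,2) = exp(-r*dt) * [p*0.394976 + (1-p)*0.072415] = 0.236072
  V(1,0) = exp(-r*dt) * [p*1.179445 + (1-p)*0.654088] = 0.920201
  V(1,1) = exp(-r*dt) * [p*0.654088 + (1-p)*0.236072] = 0.448044
  V(0,0) = exp(-r*dt) * [p*0.920201 + (1-p)*0.448044] = 0.687322
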